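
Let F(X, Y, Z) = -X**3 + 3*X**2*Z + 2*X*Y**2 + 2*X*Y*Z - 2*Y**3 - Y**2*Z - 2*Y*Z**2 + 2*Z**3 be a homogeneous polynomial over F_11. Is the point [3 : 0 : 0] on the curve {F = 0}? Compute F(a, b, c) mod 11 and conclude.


F(3,0,0) ≡ 6 (mod 11); P is NOT on the curve.

Evaluate F(3, 0, 0) term-by-term (mod 11).
  -X**3 ↦ -1·27·1·1 = -27
  3*X**2*Z ↦ 3·9·1·0 = 0
  2*X*Y**2 ↦ 2·3·0·1 = 0
  2*X*Y*Z ↦ 2·3·0·0 = 0
  -2*Y**3 ↦ -2·1·0·1 = 0
  -Y**2*Z ↦ -1·1·0·0 = 0
  -2*Y*Z**2 ↦ -2·1·0·0 = 0
  2*Z**3 ↦ 2·1·1·0 = 0
Sum: F(3, 0, 0) = (-27) + (0) + (0) + (0) + (0) + (0) + (0) + (0) = -27.
Reducing mod 11: -27 ≡ 6 (mod 11).
Since F(a, b, c) ≡ 6 ≠ 0 (mod 11), P does NOT lie on the curve.


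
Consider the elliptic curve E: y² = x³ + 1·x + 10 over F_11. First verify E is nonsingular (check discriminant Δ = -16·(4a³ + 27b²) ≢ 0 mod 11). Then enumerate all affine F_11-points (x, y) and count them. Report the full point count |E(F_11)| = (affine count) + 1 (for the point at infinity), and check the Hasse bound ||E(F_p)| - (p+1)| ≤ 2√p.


Affine points = {(1, 1), (1, 10), (2, 3), (2, 8), (4, 1), (4, 10), (6, 1), (6, 10), (9, 0)}; affine count = 9; |E(F_11)| = 10.

Discriminant check: Δ ∝ 4a³ + 27b² = 4·1³ + 27·10² = 4·1 + 27·100 ≡ 9 (mod 11). Nonzero ⇒ E is nonsingular.
For each x ∈ F_11, compute rhs = x³ + 1·x + 10 mod 11, then count y ∈ F_11 with y² ≡ rhs.
  x = 0: rhs = 10, matching y values: none (0 points).
  x = 1: rhs = 1, matching y values: 1, 10 (2 points).
  x = 2: rhs = 9, matching y values: 3, 8 (2 points).
  x = 3: rhs = 7, matching y values: none (0 points).
  x = 4: rhs = 1, matching y values: 1, 10 (2 points).
  x = 5: rhs = 8, matching y values: none (0 points).
  x = 6: rhs = 1, matching y values: 1, 10 (2 points).
  x = 7: rhs = 8, matching y values: none (0 points).
  x = 8: rhs = 2, matching y values: none (0 points).
  x = 9: rhs = 0, matching y values: 0 (1 points).
  x = 10: rhs = 8, matching y values: none (0 points).
Total affine count: 9.
Full point count |E(F_11)| = 9 + 1 = 10.
Hasse bound: |10 − (11+1)| = |-2| = 2 ≤ 2√11 ≈ 6.6332 ✓.


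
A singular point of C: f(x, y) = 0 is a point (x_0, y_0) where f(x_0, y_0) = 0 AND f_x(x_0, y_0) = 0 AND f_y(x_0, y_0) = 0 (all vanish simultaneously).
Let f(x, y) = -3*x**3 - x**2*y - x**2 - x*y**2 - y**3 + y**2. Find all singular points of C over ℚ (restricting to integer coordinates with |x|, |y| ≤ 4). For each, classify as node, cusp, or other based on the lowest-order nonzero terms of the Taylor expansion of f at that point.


Singular points: {(0, 0)}; classification: node.

Compute partial derivatives:
  f_x = -9*x**2 - 2*x*y - 2*x - y**2.
  f_y = -x**2 - 2*x*y - 3*y**2 + 2*y.
Scan x_0 ∈ {−4, ..., 4}. For each x_0, f_y(x_0, y) is a polynomial in y; find its integer roots y ∈ {−4, ..., 4}, then test f_x and f at those candidates.
  x = -4: f_y(-4, y) = -3*y**2 + 10*y - 16; no integer root y with |y| ≤ 4.
  x = -3: f_y(-3, y) = -3*y**2 + 8*y - 9; no integer root y with |y| ≤ 4.
  x = -2: f_y(-2, y) = -3*y**2 + 6*y - 4; no integer root y with |y| ≤ 4.
  x = -1: f_y(-1, y) = -3*y**2 + 4*y - 1; vanishes at y ∈ {1}. (-1, 1): f_x = -6 ≠ 0.
  x = 0: f_y(0, y) = -3*y**2 + 2*y; vanishes at y ∈ {0}. (0, 0): f_x = 0, f = 0 — SINGULAR.
  x = 1: f_y(1, y) = -3*y**2 - 1; no integer root y with |y| ≤ 4.
  x = 2: f_y(2, y) = -3*y**2 - 2*y - 4; no integer root y with |y| ≤ 4.
  x = 3: f_y(3, y) = -3*y**2 - 4*y - 9; no integer root y with |y| ≤ 4.
  x = 4: f_y(4, y) = -3*y**2 - 6*y - 16; no integer root y with |y| ≤ 4.
Only singular point on the grid: (0, 0).
Classify: substitute x = 0 + u, y = 0 + v and expand: f = -3*u**3 - u**2*v - u**2 - u*v**2 - v**3 + v**2.
No constant or linear terms (consistent with a singular point). Quadratic part: -u**2 + v**2. Cubic part: -3*u**3 - u**2*v - u*v**2 - v**3.
The quadratic part v**2 - u**2 = (v − u)(v + u) splits into two distinct linear factors, so there are two distinct tangent lines y − 0 = ±(x − 0) — this is a node (ordinary double point).
Classification: node.


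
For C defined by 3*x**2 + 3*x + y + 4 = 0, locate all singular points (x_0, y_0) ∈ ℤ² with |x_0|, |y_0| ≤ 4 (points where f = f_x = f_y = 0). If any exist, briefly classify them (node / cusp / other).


No singular points in the scanned grid; C is smooth there.

Compute partial derivatives:
  f_x = 6*x + 3.
  f_y = 1.
f_y = 1 is a nonzero constant, so f_y never vanishes: no point (x, y) can satisfy f = f_x = f_y = 0. In particular no (x, y) ∈ {−4, ..., 4}² is singular; the curve is smooth.


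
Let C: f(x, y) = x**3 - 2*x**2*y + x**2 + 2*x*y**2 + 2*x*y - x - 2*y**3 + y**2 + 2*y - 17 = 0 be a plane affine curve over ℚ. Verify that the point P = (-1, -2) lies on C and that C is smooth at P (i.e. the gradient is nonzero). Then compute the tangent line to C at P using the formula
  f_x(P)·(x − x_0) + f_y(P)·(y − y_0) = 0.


Tangent line at P: -4*x - 22*y - 48 = 0.

Step 1: f(-1, -2) = 0, so P lies on C.
Step 2: partial derivatives
  f_x(x, y) = 3*x**2 - 4*x*y + 2*x + 2*y**2 + 2*y - 1, f_y(x, y) = -2*x**2 + 4*x*y + 2*x - 6*y**2 + 2*y + 2.
  f_x(P) = -4, f_y(P) = -22 (gradient nonzero, so P is smooth).
Step 3: tangent line at P: -4·(x − -1) + -22·(y − -2) = 0.
Expanding: -4*x - 22*y - 48 = 0.


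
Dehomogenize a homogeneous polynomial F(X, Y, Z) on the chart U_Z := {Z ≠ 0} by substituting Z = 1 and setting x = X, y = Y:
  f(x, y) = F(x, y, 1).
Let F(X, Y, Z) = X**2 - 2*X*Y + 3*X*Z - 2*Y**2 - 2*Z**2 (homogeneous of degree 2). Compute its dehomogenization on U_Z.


f(x, y) = x**2 - 2*x*y + 3*x - 2*y**2 - 2

On U_Z we set Z = 1. Each monomial c·X^i·Y^j·Z^k in F becomes c·x^i·y^j·1^k = c·x^i·y^j.
Substituting Z = 1: F(X, Y, 1) = x**2 - 2*x*y + 3*x - 2*y**2 - 2.
Note: deg(f) ≤ deg(F) = 2; strict inequality happens when F is divisible by Z (lost terms).


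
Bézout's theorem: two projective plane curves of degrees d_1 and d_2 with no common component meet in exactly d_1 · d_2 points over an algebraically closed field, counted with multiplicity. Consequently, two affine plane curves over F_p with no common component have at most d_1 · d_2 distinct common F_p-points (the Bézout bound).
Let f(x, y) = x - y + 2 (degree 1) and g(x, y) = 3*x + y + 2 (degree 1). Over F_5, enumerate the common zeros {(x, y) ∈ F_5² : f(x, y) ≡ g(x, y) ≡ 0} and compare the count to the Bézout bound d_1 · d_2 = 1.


Common zeros: {(4, 1)}; count = 1; Bézout bound = 1.

deg(f) = 1, deg(g) = 1, so Bézout bound = 1.
Scan x ∈ F_5. For each x, list the y ∈ F_5 with f(x, y) ≡ 0 and those with g(x, y) ≡ 0 (mod 5); the common zeros in that column are the intersection.
  x = 0: f ≡ 0 at y ∈ {2}; g ≡ 0 at y ∈ {3}; common: ∅.
  x = 1: f ≡ 0 at y ∈ {3}; g ≡ 0 at y ∈ {0}; common: ∅.
  x = 2: f ≡ 0 at y ∈ {4}; g ≡ 0 at y ∈ {2}; common: ∅.
  x = 3: f ≡ 0 at y ∈ {0}; g ≡ 0 at y ∈ {4}; common: ∅.
  x = 4: f ≡ 0 at y ∈ {1}; g ≡ 0 at y ∈ {1}; common: {1}.
Collecting: common zeros = {(4, 1)}, so the count is 1.
Comparison with the Bézout bound: 1 ≤ 1 = deg(f)·deg(g), as expected for curves with no common component (the bound is attained).


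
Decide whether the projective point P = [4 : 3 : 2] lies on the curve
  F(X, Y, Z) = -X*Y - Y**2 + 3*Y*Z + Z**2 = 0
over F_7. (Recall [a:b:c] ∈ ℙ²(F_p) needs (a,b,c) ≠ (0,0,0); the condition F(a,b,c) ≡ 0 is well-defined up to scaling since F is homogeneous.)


F(4,3,2) ≡ 1 (mod 7); P is NOT on the curve.

Evaluate F(4, 3, 2) term-by-term (mod 7).
  -X*Y ↦ -1·4·3·1 = -12
  -Y**2 ↦ -1·1·9·1 = -9
  3*Y*Z ↦ 3·1·3·2 = 18
  Z**2 ↦ 1·1·1·4 = 4
Sum: F(4, 3, 2) = (-12) + (-9) + (18) + (4) = 1.
Reducing mod 7: 1 ≡ 1 (mod 7).
Since F(a, b, c) ≡ 1 ≠ 0 (mod 7), P does NOT lie on the curve.


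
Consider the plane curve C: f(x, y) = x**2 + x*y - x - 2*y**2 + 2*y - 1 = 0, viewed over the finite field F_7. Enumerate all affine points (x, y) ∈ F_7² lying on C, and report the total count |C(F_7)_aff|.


Affine F_7-points: {(1, 1), (1, 4), (3, 2), (3, 4), (6, 1), (6, 3)}; count = 6.

For each of the 49 pairs (x, y) ∈ F_7², evaluate f(x, y) mod 7. Record the zeros.
  x = 0: [0↦6, 1↦6, 2↦2, 3↦1, 4↦3, 5↦1, 6↦2]  zeros at y ∈ ∅
  x = 1: [0↦6, 1↦0, 2↦4, 3↦4, 4↦0, 5↦6, 6↦1]  zeros at y ∈ {1, 4}
  x = 2: [0↦1, 1↦3, 2↦1, 3↦2, 4↦6, 5↦6, 6↦2]  zeros at y ∈ ∅
  x = 3: [0↦5, 1↦1, 2↦0, 3↦2, 4↦0, 5↦1, 6↦5]  zeros at y ∈ {2, 4}
  x = 4: [0↦4, 1↦1, 2↦1, 3↦4, 4↦3, 5↦5, 6↦3]  zeros at y ∈ ∅
  x = 5: [0↦5, 1↦3, 2↦4, 3↦1, 4↦1, 5↦4, 6↦3]  zeros at y ∈ ∅
  x = 6: [0↦1, 1↦0, 2↦2, 3↦0, 4↦1, 5↦5, 6↦5]  zeros at y ∈ {1, 3}
Collecting zeros: affine points = {(1, 1), (1, 4), (3, 2), (3, 4), (6, 1), (6, 3)}.
Total count |C(F_7)_aff| = 6.


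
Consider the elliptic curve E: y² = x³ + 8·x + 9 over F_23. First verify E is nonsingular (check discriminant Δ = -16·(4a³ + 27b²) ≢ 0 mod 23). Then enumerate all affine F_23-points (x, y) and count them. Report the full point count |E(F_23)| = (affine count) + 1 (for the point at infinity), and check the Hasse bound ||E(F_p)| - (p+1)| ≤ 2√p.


Affine points = {(0, 3), (0, 20), (1, 8), (1, 15), (4, 6), (4, 17), (5, 6), (5, 17), (10, 10), (10, 13), (11, 5), (11, 18), (12, 4), (12, 19), (14, 6), (14, 17), (15, 10), (15, 13), (16, 1), (16, 22), (20, 2), (20, 21), (21, 10), (21, 13), (22, 0)}; affine count = 25; |E(F_23)| = 26.

Discriminant check: Δ ∝ 4a³ + 27b² = 4·8³ + 27·9² = 4·512 + 27·81 ≡ 3 (mod 23). Nonzero ⇒ E is nonsingular.
For each x ∈ F_23, compute rhs = x³ + 8·x + 9 mod 23, then count y ∈ F_23 with y² ≡ rhs.
  x = 0: rhs = 9, matching y values: 3, 20 (2 points).
  x = 1: rhs = 18, matching y values: 8, 15 (2 points).
  x = 2: rhs = 10, matching y values: none (0 points).
  x = 3: rhs = 14, matching y values: none (0 points).
  x = 4: rhs = 13, matching y values: 6, 17 (2 points).
  x = 5: rhs = 13, matching y values: 6, 17 (2 points).
  x = 6: rhs = 20, matching y values: none (0 points).
  x = 7: rhs = 17, matching y values: none (0 points).
  x = 8: rhs = 10, matching y values: none (0 points).
  x = 9: rhs = 5, matching y values: none (0 points).
  x = 10: rhs = 8, matching y values: 10, 13 (2 points).
  x = 11: rhs = 2, matching y values: 5, 18 (2 points).
  x = 12: rhs = 16, matching y values: 4, 19 (2 points).
  x = 13: rhs = 10, matching y values: none (0 points).
  x = 14: rhs = 13, matching y values: 6, 17 (2 points).
  x = 15: rhs = 8, matching y values: 10, 13 (2 points).
  x = 16: rhs = 1, matching y values: 1, 22 (2 points).
  x = 17: rhs = 21, matching y values: none (0 points).
  x = 18: rhs = 5, matching y values: none (0 points).
  x = 19: rhs = 5, matching y values: none (0 points).
  x = 20: rhs = 4, matching y values: 2, 21 (2 points).
  x = 21: rhs = 8, matching y values: 10, 13 (2 points).
  x = 22: rhs = 0, matching y values: 0 (1 points).
Total affine count: 25.
Full point count |E(F_23)| = 25 + 1 = 26.
Hasse bound: |26 − (23+1)| = |2| = 2 ≤ 2√23 ≈ 9.5917 ✓.


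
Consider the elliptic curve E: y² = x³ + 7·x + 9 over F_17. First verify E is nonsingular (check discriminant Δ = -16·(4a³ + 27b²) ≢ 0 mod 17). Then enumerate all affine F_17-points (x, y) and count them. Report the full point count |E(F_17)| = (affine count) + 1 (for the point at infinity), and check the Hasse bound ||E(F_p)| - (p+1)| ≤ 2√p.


Affine points = {(0, 3), (0, 14), (1, 0), (4, 4), (4, 13), (5, 4), (5, 13), (8, 4), (8, 13), (9, 6), (9, 11), (10, 5), (10, 12), (12, 6), (12, 11), (13, 6), (13, 11), (15, 2), (15, 15), (16, 1), (16, 16)}; affine count = 21; |E(F_17)| = 22.

Discriminant check: Δ ∝ 4a³ + 27b² = 4·7³ + 27·9² = 4·343 + 27·81 ≡ 6 (mod 17). Nonzero ⇒ E is nonsingular.
For each x ∈ F_17, compute rhs = x³ + 7·x + 9 mod 17, then count y ∈ F_17 with y² ≡ rhs.
  x = 0: rhs = 9, matching y values: 3, 14 (2 points).
  x = 1: rhs = 0, matching y values: 0 (1 points).
  x = 2: rhs = 14, matching y values: none (0 points).
  x = 3: rhs = 6, matching y values: none (0 points).
  x = 4: rhs = 16, matching y values: 4, 13 (2 points).
  x = 5: rhs = 16, matching y values: 4, 13 (2 points).
  x = 6: rhs = 12, matching y values: none (0 points).
  x = 7: rhs = 10, matching y values: none (0 points).
  x = 8: rhs = 16, matching y values: 4, 13 (2 points).
  x = 9: rhs = 2, matching y values: 6, 11 (2 points).
  x = 10: rhs = 8, matching y values: 5, 12 (2 points).
  x = 11: rhs = 6, matching y values: none (0 points).
  x = 12: rhs = 2, matching y values: 6, 11 (2 points).
  x = 13: rhs = 2, matching y values: 6, 11 (2 points).
  x = 14: rhs = 12, matching y values: none (0 points).
  x = 15: rhs = 4, matching y values: 2, 15 (2 points).
  x = 16: rhs = 1, matching y values: 1, 16 (2 points).
Total affine count: 21.
Full point count |E(F_17)| = 21 + 1 = 22.
Hasse bound: |22 − (17+1)| = |4| = 4 ≤ 2√17 ≈ 8.2462 ✓.


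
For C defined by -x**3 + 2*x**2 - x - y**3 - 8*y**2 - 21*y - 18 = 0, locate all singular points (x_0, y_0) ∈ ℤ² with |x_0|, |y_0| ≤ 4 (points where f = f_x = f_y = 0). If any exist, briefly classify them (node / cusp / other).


Singular points: {(1, -3)}; classification: node.

Compute partial derivatives:
  f_x = -3*x**2 + 4*x - 1.
  f_y = -3*y**2 - 16*y - 21.
Scan x_0 ∈ {−4, ..., 4}. For each x_0, f_y(x_0, y) is a polynomial in y; find its integer roots y ∈ {−4, ..., 4}, then test f_x and f at those candidates.
  x = -4: f_y(-4, y) = -3*y**2 - 16*y - 21; vanishes at y ∈ {-3}. (-4, -3): f_x = -65 ≠ 0.
  x = -3: f_y(-3, y) = -3*y**2 - 16*y - 21; vanishes at y ∈ {-3}. (-3, -3): f_x = -40 ≠ 0.
  x = -2: f_y(-2, y) = -3*y**2 - 16*y - 21; vanishes at y ∈ {-3}. (-2, -3): f_x = -21 ≠ 0.
  x = -1: f_y(-1, y) = -3*y**2 - 16*y - 21; vanishes at y ∈ {-3}. (-1, -3): f_x = -8 ≠ 0.
  x = 0: f_y(0, y) = -3*y**2 - 16*y - 21; vanishes at y ∈ {-3}. (0, -3): f_x = -1 ≠ 0.
  x = 1: f_y(1, y) = -3*y**2 - 16*y - 21; vanishes at y ∈ {-3}. (1, -3): f_x = 0, f = 0 — SINGULAR.
  x = 2: f_y(2, y) = -3*y**2 - 16*y - 21; vanishes at y ∈ {-3}. (2, -3): f_x = -5 ≠ 0.
  x = 3: f_y(3, y) = -3*y**2 - 16*y - 21; vanishes at y ∈ {-3}. (3, -3): f_x = -16 ≠ 0.
  x = 4: f_y(4, y) = -3*y**2 - 16*y - 21; vanishes at y ∈ {-3}. (4, -3): f_x = -33 ≠ 0.
Only singular point on the grid: (1, -3).
Classify: substitute x = 1 + u, y = -3 + v and expand: f = -u**3 - u**2 - v**3 + v**2.
No constant or linear terms (consistent with a singular point). Quadratic part: -u**2 + v**2. Cubic part: -u**3 - v**3.
The quadratic part v**2 - u**2 = (v − u)(v + u) splits into two distinct linear factors, so there are two distinct tangent lines y − -3 = ±(x − 1) — this is a node (ordinary double point).
Classification: node.


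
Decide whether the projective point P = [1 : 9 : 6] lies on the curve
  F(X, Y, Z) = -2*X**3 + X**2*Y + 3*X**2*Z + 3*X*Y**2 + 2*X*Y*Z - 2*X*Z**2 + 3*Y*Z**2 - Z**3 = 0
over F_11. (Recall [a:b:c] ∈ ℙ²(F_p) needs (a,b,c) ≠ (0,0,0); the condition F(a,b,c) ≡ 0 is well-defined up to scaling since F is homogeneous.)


F(1,9,6) ≡ 4 (mod 11); P is NOT on the curve.

Evaluate F(1, 9, 6) term-by-term (mod 11).
  -2*X**3 ↦ -2·1·1·1 = -2
  X**2*Y ↦ 1·1·9·1 = 9
  3*X**2*Z ↦ 3·1·1·6 = 18
  3*X*Y**2 ↦ 3·1·81·1 = 243
  2*X*Y*Z ↦ 2·1·9·6 = 108
  -2*X*Z**2 ↦ -2·1·1·36 = -72
  3*Y*Z**2 ↦ 3·1·9·36 = 972
  -Z**3 ↦ -1·1·1·216 = -216
Sum: F(1, 9, 6) = (-2) + (9) + (18) + (243) + (108) + (-72) + (972) + (-216) = 1060.
Reducing mod 11: 1060 ≡ 4 (mod 11).
Since F(a, b, c) ≡ 4 ≠ 0 (mod 11), P does NOT lie on the curve.


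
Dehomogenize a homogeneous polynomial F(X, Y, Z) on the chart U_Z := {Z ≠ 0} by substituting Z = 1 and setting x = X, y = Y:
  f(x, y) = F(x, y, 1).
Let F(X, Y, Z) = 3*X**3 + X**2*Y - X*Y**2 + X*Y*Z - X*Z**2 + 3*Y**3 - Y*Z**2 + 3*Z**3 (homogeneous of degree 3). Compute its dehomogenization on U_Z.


f(x, y) = 3*x**3 + x**2*y - x*y**2 + x*y - x + 3*y**3 - y + 3

On U_Z we set Z = 1. Each monomial c·X^i·Y^j·Z^k in F becomes c·x^i·y^j·1^k = c·x^i·y^j.
Substituting Z = 1: F(X, Y, 1) = 3*x**3 + x**2*y - x*y**2 + x*y - x + 3*y**3 - y + 3.
Note: deg(f) ≤ deg(F) = 3; strict inequality happens when F is divisible by Z (lost terms).


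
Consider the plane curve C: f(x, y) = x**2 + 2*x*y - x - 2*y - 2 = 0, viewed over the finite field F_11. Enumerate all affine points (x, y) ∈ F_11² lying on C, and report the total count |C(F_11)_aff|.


Affine F_11-points: {(0, 10), (2, 0), (3, 10), (4, 2), (5, 6), (6, 6), (7, 4), (8, 4), (9, 8), (10, 0)}; count = 10.

For each of the 121 pairs (x, y) ∈ F_11², evaluate f(x, y) mod 11. Record the zeros.
  x = 0: [0↦9, 1↦7, 2↦5, 3↦3, 4↦1, 5↦10, 6↦8, 7↦6, 8↦4, 9↦2, 10↦0]  zeros at y ∈ {10}
  x = 1: [0↦9, 1↦9, 2↦9, 3↦9, 4↦9, 5↦9, 6↦9, 7↦9, 8↦9, 9↦9, 10↦9]  zeros at y ∈ ∅
  x = 2: [0↦0, 1↦2, 2↦4, 3↦6, 4↦8, 5↦10, 6↦1, 7↦3, 8↦5, 9↦7, 10↦9]  zeros at y ∈ {0}
  x = 3: [0↦4, 1↦8, 2↦1, 3↦5, 4↦9, 5↦2, 6↦6, 7↦10, 8↦3, 9↦7, 10↦0]  zeros at y ∈ {10}
  x = 4: [0↦10, 1↦5, 2↦0, 3↦6, 4↦1, 5↦7, 6↦2, 7↦8, 8↦3, 9↦9, 10↦4]  zeros at y ∈ {2}
  x = 5: [0↦7, 1↦4, 2↦1, 3↦9, 4↦6, 5↦3, 6↦0, 7↦8, 8↦5, 9↦2, 10↦10]  zeros at y ∈ {6}
  x = 6: [0↦6, 1↦5, 2↦4, 3↦3, 4↦2, 5↦1, 6↦0, 7↦10, 8↦9, 9↦8, 10↦7]  zeros at y ∈ {6}
  x = 7: [0↦7, 1↦8, 2↦9, 3↦10, 4↦0, 5↦1, 6↦2, 7↦3, 8↦4, 9↦5, 10↦6]  zeros at y ∈ {4}
  x = 8: [0↦10, 1↦2, 2↦5, 3↦8, 4↦0, 5↦3, 6↦6, 7↦9, 8↦1, 9↦4, 10↦7]  zeros at y ∈ {4}
  x = 9: [0↦4, 1↦9, 2↦3, 3↦8, 4↦2, 5↦7, 6↦1, 7↦6, 8↦0, 9↦5, 10↦10]  zeros at y ∈ {8}
  x = 10: [0↦0, 1↦7, 2↦3, 3↦10, 4↦6, 5↦2, 6↦9, 7↦5, 8↦1, 9↦8, 10↦4]  zeros at y ∈ {0}
Collecting zeros: affine points = {(0, 10), (2, 0), (3, 10), (4, 2), (5, 6), (6, 6), (7, 4), (8, 4), (9, 8), (10, 0)}.
Total count |C(F_11)_aff| = 10.


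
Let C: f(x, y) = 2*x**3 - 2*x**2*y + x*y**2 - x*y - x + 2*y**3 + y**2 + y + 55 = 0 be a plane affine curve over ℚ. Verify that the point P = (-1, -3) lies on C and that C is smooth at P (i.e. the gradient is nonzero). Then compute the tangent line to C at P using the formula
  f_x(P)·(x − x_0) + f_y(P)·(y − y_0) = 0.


Tangent line at P: 5*x + 54*y + 167 = 0.

Step 1: f(-1, -3) = 0, so P lies on C.
Step 2: partial derivatives
  f_x(x, y) = 6*x**2 - 4*x*y + y**2 - y - 1, f_y(x, y) = -2*x**2 + 2*x*y - x + 6*y**2 + 2*y + 1.
  f_x(P) = 5, f_y(P) = 54 (gradient nonzero, so P is smooth).
Step 3: tangent line at P: 5·(x − -1) + 54·(y − -3) = 0.
Expanding: 5*x + 54*y + 167 = 0.


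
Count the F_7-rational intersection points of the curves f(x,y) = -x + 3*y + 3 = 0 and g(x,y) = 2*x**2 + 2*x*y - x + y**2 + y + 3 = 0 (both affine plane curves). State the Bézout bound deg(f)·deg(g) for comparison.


Common zeros: ∅; count = 0; Bézout bound = 2.

deg(f) = 1, deg(g) = 2, so Bézout bound = 2.
Scan x ∈ F_7. For each x, list the y ∈ F_7 with f(x, y) ≡ 0 and those with g(x, y) ≡ 0 (mod 7); the common zeros in that column are the intersection.
  x = 0: f ≡ 0 at y ∈ {6}; g ≡ 0 at y ∈ ∅; common: ∅.
  x = 1: f ≡ 0 at y ∈ {4}; g ≡ 0 at y ∈ {2}; common: ∅.
  x = 2: f ≡ 0 at y ∈ {2}; g ≡ 0 at y ∈ ∅; common: ∅.
  x = 3: f ≡ 0 at y ∈ {0}; g ≡ 0 at y ∈ ∅; common: ∅.
  x = 4: f ≡ 0 at y ∈ {5}; g ≡ 0 at y ∈ ∅; common: ∅.
  x = 5: f ≡ 0 at y ∈ {3}; g ≡ 0 at y ∈ ∅; common: ∅.
  x = 6: f ≡ 0 at y ∈ {1}; g ≡ 0 at y ∈ ∅; common: ∅.
Collecting: common zeros = ∅, so the count is 0.
Comparison with the Bézout bound: 0 ≤ 2 = deg(f)·deg(g), as expected for curves with no common component (the affine F_7-count falls short of the bound because intersections may lie at infinity, over extension fields, or carry multiplicity).


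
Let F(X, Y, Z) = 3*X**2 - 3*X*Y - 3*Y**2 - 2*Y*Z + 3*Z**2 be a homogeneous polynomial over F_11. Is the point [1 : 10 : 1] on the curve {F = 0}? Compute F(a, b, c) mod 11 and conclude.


F(1,10,1) ≡ 8 (mod 11); P is NOT on the curve.

Evaluate F(1, 10, 1) term-by-term (mod 11).
  3*X**2 ↦ 3·1·1·1 = 3
  -3*X*Y ↦ -3·1·10·1 = -30
  -3*Y**2 ↦ -3·1·100·1 = -300
  -2*Y*Z ↦ -2·1·10·1 = -20
  3*Z**2 ↦ 3·1·1·1 = 3
Sum: F(1, 10, 1) = (3) + (-30) + (-300) + (-20) + (3) = -344.
Reducing mod 11: -344 ≡ 8 (mod 11).
Since F(a, b, c) ≡ 8 ≠ 0 (mod 11), P does NOT lie on the curve.


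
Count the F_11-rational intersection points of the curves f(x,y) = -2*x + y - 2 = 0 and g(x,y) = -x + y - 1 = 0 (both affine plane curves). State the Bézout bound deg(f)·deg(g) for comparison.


Common zeros: {(10, 0)}; count = 1; Bézout bound = 1.

deg(f) = 1, deg(g) = 1, so Bézout bound = 1.
Scan x ∈ F_11. For each x, list the y ∈ F_11 with f(x, y) ≡ 0 and those with g(x, y) ≡ 0 (mod 11); the common zeros in that column are the intersection.
  x = 0: f ≡ 0 at y ∈ {2}; g ≡ 0 at y ∈ {1}; common: ∅.
  x = 1: f ≡ 0 at y ∈ {4}; g ≡ 0 at y ∈ {2}; common: ∅.
  x = 2: f ≡ 0 at y ∈ {6}; g ≡ 0 at y ∈ {3}; common: ∅.
  x = 3: f ≡ 0 at y ∈ {8}; g ≡ 0 at y ∈ {4}; common: ∅.
  x = 4: f ≡ 0 at y ∈ {10}; g ≡ 0 at y ∈ {5}; common: ∅.
  x = 5: f ≡ 0 at y ∈ {1}; g ≡ 0 at y ∈ {6}; common: ∅.
  x = 6: f ≡ 0 at y ∈ {3}; g ≡ 0 at y ∈ {7}; common: ∅.
  x = 7: f ≡ 0 at y ∈ {5}; g ≡ 0 at y ∈ {8}; common: ∅.
  x = 8: f ≡ 0 at y ∈ {7}; g ≡ 0 at y ∈ {9}; common: ∅.
  x = 9: f ≡ 0 at y ∈ {9}; g ≡ 0 at y ∈ {10}; common: ∅.
  x = 10: f ≡ 0 at y ∈ {0}; g ≡ 0 at y ∈ {0}; common: {0}.
Collecting: common zeros = {(10, 0)}, so the count is 1.
Comparison with the Bézout bound: 1 ≤ 1 = deg(f)·deg(g), as expected for curves with no common component (the bound is attained).


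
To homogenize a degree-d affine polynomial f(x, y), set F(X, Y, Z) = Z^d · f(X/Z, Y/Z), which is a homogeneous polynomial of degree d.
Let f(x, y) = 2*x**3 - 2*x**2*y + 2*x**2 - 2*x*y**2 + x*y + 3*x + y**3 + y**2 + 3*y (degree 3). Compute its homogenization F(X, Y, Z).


F(X, Y, Z) = 2*X**3 - 2*X**2*Y + 2*X**2*Z - 2*X*Y**2 + X*Y*Z + 3*X*Z**2 + Y**3 + Y**2*Z + 3*Y*Z**2

deg(f) = 3.
Substitute x = X/Z, y = Y/Z into f, then multiply by Z^3.
  monomial 2·x^3·y^0 ↦ 2·X^3·Y^0·Z^0.
  monomial -2·x^2·y^1 ↦ -2·X^2·Y^1·Z^0.
  monomial 2·x^2·y^0 ↦ 2·X^2·Y^0·Z^1.
  monomial -2·x^1·y^2 ↦ -2·X^1·Y^2·Z^0.
  monomial 1·x^1·y^1 ↦ 1·X^1·Y^1·Z^1.
  monomial 3·x^1·y^0 ↦ 3·X^1·Y^0·Z^2.
  monomial 1·x^0·y^3 ↦ 1·X^0·Y^3·Z^0.
  monomial 1·x^0·y^2 ↦ 1·X^0·Y^2·Z^1.
  monomial 3·x^0·y^1 ↦ 3·X^0·Y^1·Z^2.
Collecting: F(X, Y, Z) = 2*X**3 - 2*X**2*Y + 2*X**2*Z - 2*X*Y**2 + X*Y*Z + 3*X*Z**2 + Y**3 + Y**2*Z + 3*Y*Z**2.


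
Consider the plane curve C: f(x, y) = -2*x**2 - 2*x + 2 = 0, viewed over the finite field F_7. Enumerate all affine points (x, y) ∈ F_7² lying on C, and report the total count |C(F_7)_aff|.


Affine F_7-points: ∅; count = 0.

For each of the 49 pairs (x, y) ∈ F_7², evaluate f(x, y) mod 7. Record the zeros.
  x = 0: [0↦2, 1↦2, 2↦2, 3↦2, 4↦2, 5↦2, 6↦2]  zeros at y ∈ ∅
  x = 1: [0↦5, 1↦5, 2↦5, 3↦5, 4↦5, 5↦5, 6↦5]  zeros at y ∈ ∅
  x = 2: [0↦4, 1↦4, 2↦4, 3↦4, 4↦4, 5↦4, 6↦4]  zeros at y ∈ ∅
  x = 3: [0↦6, 1↦6, 2↦6, 3↦6, 4↦6, 5↦6, 6↦6]  zeros at y ∈ ∅
  x = 4: [0↦4, 1↦4, 2↦4, 3↦4, 4↦4, 5↦4, 6↦4]  zeros at y ∈ ∅
  x = 5: [0↦5, 1↦5, 2↦5, 3↦5, 4↦5, 5↦5, 6↦5]  zeros at y ∈ ∅
  x = 6: [0↦2, 1↦2, 2↦2, 3↦2, 4↦2, 5↦2, 6↦2]  zeros at y ∈ ∅
Collecting zeros: affine points = ∅.
Total count |C(F_7)_aff| = 0.


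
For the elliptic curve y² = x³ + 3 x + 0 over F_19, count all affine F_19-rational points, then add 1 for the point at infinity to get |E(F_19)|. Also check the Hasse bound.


Affine points = {(0, 0), (1, 2), (1, 17), (3, 6), (3, 13), (4, 0), (5, 8), (5, 11), (6, 5), (6, 14), (8, 2), (8, 17), (10, 2), (10, 17), (12, 4), (12, 15), (15, 0), (17, 9), (17, 10)}; affine count = 19; |E(F_19)| = 20.

Discriminant check: Δ ∝ 4a³ + 27b² = 4·3³ + 27·0² = 4·27 + 27·0 ≡ 13 (mod 19). Nonzero ⇒ E is nonsingular.
For each x ∈ F_19, compute rhs = x³ + 3·x + 0 mod 19, then count y ∈ F_19 with y² ≡ rhs.
  x = 0: rhs = 0, matching y values: 0 (1 points).
  x = 1: rhs = 4, matching y values: 2, 17 (2 points).
  x = 2: rhs = 14, matching y values: none (0 points).
  x = 3: rhs = 17, matching y values: 6, 13 (2 points).
  x = 4: rhs = 0, matching y values: 0 (1 points).
  x = 5: rhs = 7, matching y values: 8, 11 (2 points).
  x = 6: rhs = 6, matching y values: 5, 14 (2 points).
  x = 7: rhs = 3, matching y values: none (0 points).
  x = 8: rhs = 4, matching y values: 2, 17 (2 points).
  x = 9: rhs = 15, matching y values: none (0 points).
  x = 10: rhs = 4, matching y values: 2, 17 (2 points).
  x = 11: rhs = 15, matching y values: none (0 points).
  x = 12: rhs = 16, matching y values: 4, 15 (2 points).
  x = 13: rhs = 13, matching y values: none (0 points).
  x = 14: rhs = 12, matching y values: none (0 points).
  x = 15: rhs = 0, matching y values: 0 (1 points).
  x = 16: rhs = 2, matching y values: none (0 points).
  x = 17: rhs = 5, matching y values: 9, 10 (2 points).
  x = 18: rhs = 15, matching y values: none (0 points).
Total affine count: 19.
Full point count |E(F_19)| = 19 + 1 = 20.
Hasse bound: |20 − (19+1)| = |0| = 0 ≤ 2√19 ≈ 8.7178 ✓.


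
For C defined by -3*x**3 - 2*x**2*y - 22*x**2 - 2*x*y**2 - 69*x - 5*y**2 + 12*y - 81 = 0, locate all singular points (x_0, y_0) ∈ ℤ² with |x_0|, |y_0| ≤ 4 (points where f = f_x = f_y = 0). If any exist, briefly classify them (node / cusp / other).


Singular points: {(-3, 3)}; classification: node.

Compute partial derivatives:
  f_x = -9*x**2 - 4*x*y - 44*x - 2*y**2 - 69.
  f_y = -2*x**2 - 4*x*y - 10*y + 12.
Scan x_0 ∈ {−4, ..., 4}. For each x_0, f_y(x_0, y) is a polynomial in y; find its integer roots y ∈ {−4, ..., 4}, then test f_x and f at those candidates.
  x = -4: f_y(-4, y) = 6*y - 20; no integer root y with |y| ≤ 4.
  x = -3: f_y(-3, y) = 2*y - 6; vanishes at y ∈ {3}. (-3, 3): f_x = 0, f = 0 — SINGULAR.
  x = -2: f_y(-2, y) = 4 - 2*y; vanishes at y ∈ {2}. (-2, 2): f_x = -9 ≠ 0.
  x = -1: f_y(-1, y) = 10 - 6*y; no integer root y with |y| ≤ 4.
  x = 0: f_y(0, y) = 12 - 10*y; no integer root y with |y| ≤ 4.
  x = 1: f_y(1, y) = 10 - 14*y; no integer root y with |y| ≤ 4.
  x = 2: f_y(2, y) = 4 - 18*y; no integer root y with |y| ≤ 4.
  x = 3: f_y(3, y) = -22*y - 6; no integer root y with |y| ≤ 4.
  x = 4: f_y(4, y) = -26*y - 20; no integer root y with |y| ≤ 4.
Only singular point on the grid: (-3, 3).
Classify: substitute x = -3 + u, y = 3 + v and expand: f = -3*u**3 - 2*u**2*v - u**2 - 2*u*v**2 + v**2.
No constant or linear terms (consistent with a singular point). Quadratic part: -u**2 + v**2. Cubic part: -3*u**3 - 2*u**2*v - 2*u*v**2.
The quadratic part v**2 - u**2 = (v − u)(v + u) splits into two distinct linear factors, so there are two distinct tangent lines y − 3 = ±(x − -3) — this is a node (ordinary double point).
Classification: node.


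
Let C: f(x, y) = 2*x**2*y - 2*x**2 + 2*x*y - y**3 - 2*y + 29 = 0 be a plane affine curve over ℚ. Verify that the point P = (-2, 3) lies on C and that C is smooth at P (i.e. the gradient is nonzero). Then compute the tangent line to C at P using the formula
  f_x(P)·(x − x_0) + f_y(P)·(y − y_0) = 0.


Tangent line at P: -10*x - 25*y + 55 = 0.

Step 1: f(-2, 3) = 0, so P lies on C.
Step 2: partial derivatives
  f_x(x, y) = 4*x*y - 4*x + 2*y, f_y(x, y) = 2*x**2 + 2*x - 3*y**2 - 2.
  f_x(P) = -10, f_y(P) = -25 (gradient nonzero, so P is smooth).
Step 3: tangent line at P: -10·(x − -2) + -25·(y − 3) = 0.
Expanding: -10*x - 25*y + 55 = 0.


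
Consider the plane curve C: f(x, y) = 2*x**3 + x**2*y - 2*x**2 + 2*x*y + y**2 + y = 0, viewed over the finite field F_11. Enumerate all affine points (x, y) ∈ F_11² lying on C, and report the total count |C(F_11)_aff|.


Affine F_11-points: {(0, 0), (0, 10), (1, 0), (1, 7), (2, 3), (2, 10), (5, 9), (5, 10), (6, 2), (6, 4), (9, 1), (9, 9), (10, 2), (10, 9)}; count = 14.

For each of the 121 pairs (x, y) ∈ F_11², evaluate f(x, y) mod 11. Record the zeros.
  x = 0: [0↦0, 1↦2, 2↦6, 3↦1, 4↦9, 5↦8, 6↦9, 7↦1, 8↦6, 9↦2, 10↦0]  zeros at y ∈ {0, 10}
  x = 1: [0↦0, 1↦5, 2↦1, 3↦10, 4↦10, 5↦1, 6↦5, 7↦0, 8↦8, 9↦7, 10↦8]  zeros at y ∈ {0, 7}
  x = 2: [0↦8, 1↦7, 2↦8, 3↦0, 4↦5, 5↦1, 6↦10, 7↦10, 8↦1, 9↦5, 10↦0]  zeros at y ∈ {3, 10}
  x = 3: [0↦3, 1↦9, 2↦6, 3↦5, 4↦6, 5↦9, 6↦3, 7↦10, 8↦8, 9↦8, 10↦10]  zeros at y ∈ ∅
  x = 4: [0↦8, 1↦1, 2↦7, 3↦4, 4↦3, 5↦4, 6↦7, 7↦1, 8↦8, 9↦6, 10↦6]  zeros at y ∈ ∅
  x = 5: [0↦2, 1↦6, 2↦1, 3↦9, 4↦8, 5↦9, 6↦1, 7↦6, 8↦2, 9↦0, 10↦0]  zeros at y ∈ {9, 10}
  x = 6: [0↦8, 1↦3, 2↦0, 3↦10, 4↦0, 5↦3, 6↦8, 7↦4, 8↦2, 9↦2, 10↦4]  zeros at y ∈ {2, 4}
  x = 7: [0↦5, 1↦4, 2↦5, 3↦8, 4↦2, 5↦9, 6↦7, 7↦7, 8↦9, 9↦2, 10↦8]  zeros at y ∈ ∅
  x = 8: [0↦5, 1↦10, 2↦6, 3↦4, 4↦4, 5↦6, 6↦10, 7↦5, 8↦2, 9↦1, 10↦2]  zeros at y ∈ ∅
  x = 9: [0↦9, 1↦0, 2↦4, 3↦10, 4↦7, 5↦6, 6↦7, 7↦10, 8↦4, 9↦0, 10↦9]  zeros at y ∈ {1, 9}
  x = 10: [0↦7, 1↦8, 2↦0, 3↦5, 4↦1, 5↦10, 6↦10, 7↦1, 8↦5, 9↦0, 10↦8]  zeros at y ∈ {2, 9}
Collecting zeros: affine points = {(0, 0), (0, 10), (1, 0), (1, 7), (2, 3), (2, 10), (5, 9), (5, 10), (6, 2), (6, 4), (9, 1), (9, 9), (10, 2), (10, 9)}.
Total count |C(F_11)_aff| = 14.


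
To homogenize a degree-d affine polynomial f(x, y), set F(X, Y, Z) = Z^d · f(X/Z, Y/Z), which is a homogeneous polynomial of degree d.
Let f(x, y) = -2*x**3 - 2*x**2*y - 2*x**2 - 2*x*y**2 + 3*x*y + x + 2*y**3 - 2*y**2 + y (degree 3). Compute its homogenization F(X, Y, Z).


F(X, Y, Z) = -2*X**3 - 2*X**2*Y - 2*X**2*Z - 2*X*Y**2 + 3*X*Y*Z + X*Z**2 + 2*Y**3 - 2*Y**2*Z + Y*Z**2

deg(f) = 3.
Substitute x = X/Z, y = Y/Z into f, then multiply by Z^3.
  monomial -2·x^3·y^0 ↦ -2·X^3·Y^0·Z^0.
  monomial -2·x^2·y^1 ↦ -2·X^2·Y^1·Z^0.
  monomial -2·x^2·y^0 ↦ -2·X^2·Y^0·Z^1.
  monomial -2·x^1·y^2 ↦ -2·X^1·Y^2·Z^0.
  monomial 3·x^1·y^1 ↦ 3·X^1·Y^1·Z^1.
  monomial 1·x^1·y^0 ↦ 1·X^1·Y^0·Z^2.
  monomial 2·x^0·y^3 ↦ 2·X^0·Y^3·Z^0.
  monomial -2·x^0·y^2 ↦ -2·X^0·Y^2·Z^1.
  monomial 1·x^0·y^1 ↦ 1·X^0·Y^1·Z^2.
Collecting: F(X, Y, Z) = -2*X**3 - 2*X**2*Y - 2*X**2*Z - 2*X*Y**2 + 3*X*Y*Z + X*Z**2 + 2*Y**3 - 2*Y**2*Z + Y*Z**2.


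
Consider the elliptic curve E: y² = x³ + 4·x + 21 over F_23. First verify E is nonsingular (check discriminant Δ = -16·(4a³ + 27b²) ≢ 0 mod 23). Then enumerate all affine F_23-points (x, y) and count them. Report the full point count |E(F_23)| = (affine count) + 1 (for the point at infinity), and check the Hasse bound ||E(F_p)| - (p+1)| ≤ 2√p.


Affine points = {(1, 7), (1, 16), (4, 3), (4, 20), (6, 10), (6, 13), (7, 1), (7, 22), (8, 6), (8, 17), (9, 2), (9, 21), (10, 7), (10, 16), (11, 4), (11, 19), (12, 7), (12, 16), (13, 4), (13, 19), (15, 11), (15, 12), (16, 8), (16, 15), (22, 4), (22, 19)}; affine count = 26; |E(F_23)| = 27.

Discriminant check: Δ ∝ 4a³ + 27b² = 4·4³ + 27·21² = 4·64 + 27·441 ≡ 19 (mod 23). Nonzero ⇒ E is nonsingular.
For each x ∈ F_23, compute rhs = x³ + 4·x + 21 mod 23, then count y ∈ F_23 with y² ≡ rhs.
  x = 0: rhs = 21, matching y values: none (0 points).
  x = 1: rhs = 3, matching y values: 7, 16 (2 points).
  x = 2: rhs = 14, matching y values: none (0 points).
  x = 3: rhs = 14, matching y values: none (0 points).
  x = 4: rhs = 9, matching y values: 3, 20 (2 points).
  x = 5: rhs = 5, matching y values: none (0 points).
  x = 6: rhs = 8, matching y values: 10, 13 (2 points).
  x = 7: rhs = 1, matching y values: 1, 22 (2 points).
  x = 8: rhs = 13, matching y values: 6, 17 (2 points).
  x = 9: rhs = 4, matching y values: 2, 21 (2 points).
  x = 10: rhs = 3, matching y values: 7, 16 (2 points).
  x = 11: rhs = 16, matching y values: 4, 19 (2 points).
  x = 12: rhs = 3, matching y values: 7, 16 (2 points).
  x = 13: rhs = 16, matching y values: 4, 19 (2 points).
  x = 14: rhs = 15, matching y values: none (0 points).
  x = 15: rhs = 6, matching y values: 11, 12 (2 points).
  x = 16: rhs = 18, matching y values: 8, 15 (2 points).
  x = 17: rhs = 11, matching y values: none (0 points).
  x = 18: rhs = 14, matching y values: none (0 points).
  x = 19: rhs = 10, matching y values: none (0 points).
  x = 20: rhs = 5, matching y values: none (0 points).
  x = 21: rhs = 5, matching y values: none (0 points).
  x = 22: rhs = 16, matching y values: 4, 19 (2 points).
Total affine count: 26.
Full point count |E(F_23)| = 26 + 1 = 27.
Hasse bound: |27 − (23+1)| = |3| = 3 ≤ 2√23 ≈ 9.5917 ✓.


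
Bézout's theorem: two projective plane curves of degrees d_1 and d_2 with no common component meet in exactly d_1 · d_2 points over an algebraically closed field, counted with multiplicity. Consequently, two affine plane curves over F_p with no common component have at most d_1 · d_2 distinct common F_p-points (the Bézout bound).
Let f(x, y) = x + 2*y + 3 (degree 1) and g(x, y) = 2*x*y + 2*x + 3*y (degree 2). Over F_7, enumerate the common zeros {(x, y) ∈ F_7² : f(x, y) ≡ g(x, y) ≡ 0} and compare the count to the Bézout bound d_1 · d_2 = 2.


Common zeros: {(3, 4), (5, 3)}; count = 2; Bézout bound = 2.

deg(f) = 1, deg(g) = 2, so Bézout bound = 2.
Scan x ∈ F_7. For each x, list the y ∈ F_7 with f(x, y) ≡ 0 and those with g(x, y) ≡ 0 (mod 7); the common zeros in that column are the intersection.
  x = 0: f ≡ 0 at y ∈ {2}; g ≡ 0 at y ∈ {0}; common: ∅.
  x = 1: f ≡ 0 at y ∈ {5}; g ≡ 0 at y ∈ {1}; common: ∅.
  x = 2: f ≡ 0 at y ∈ {1}; g ≡ 0 at y ∈ ∅; common: ∅.
  x = 3: f ≡ 0 at y ∈ {4}; g ≡ 0 at y ∈ {4}; common: {4}.
  x = 4: f ≡ 0 at y ∈ {0}; g ≡ 0 at y ∈ {5}; common: ∅.
  x = 5: f ≡ 0 at y ∈ {3}; g ≡ 0 at y ∈ {3}; common: {3}.
  x = 6: f ≡ 0 at y ∈ {6}; g ≡ 0 at y ∈ {2}; common: ∅.
Collecting: common zeros = {(3, 4), (5, 3)}, so the count is 2.
Comparison with the Bézout bound: 2 ≤ 2 = deg(f)·deg(g), as expected for curves with no common component (the bound is attained).


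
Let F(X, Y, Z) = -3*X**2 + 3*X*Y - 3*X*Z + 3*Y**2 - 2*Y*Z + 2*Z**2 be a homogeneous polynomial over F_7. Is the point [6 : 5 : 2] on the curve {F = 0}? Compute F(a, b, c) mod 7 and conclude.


F(6,5,2) ≡ 2 (mod 7); P is NOT on the curve.

Evaluate F(6, 5, 2) term-by-term (mod 7).
  -3*X**2 ↦ -3·36·1·1 = -108
  3*X*Y ↦ 3·6·5·1 = 90
  -3*X*Z ↦ -3·6·1·2 = -36
  3*Y**2 ↦ 3·1·25·1 = 75
  -2*Y*Z ↦ -2·1·5·2 = -20
  2*Z**2 ↦ 2·1·1·4 = 8
Sum: F(6, 5, 2) = (-108) + (90) + (-36) + (75) + (-20) + (8) = 9.
Reducing mod 7: 9 ≡ 2 (mod 7).
Since F(a, b, c) ≡ 2 ≠ 0 (mod 7), P does NOT lie on the curve.


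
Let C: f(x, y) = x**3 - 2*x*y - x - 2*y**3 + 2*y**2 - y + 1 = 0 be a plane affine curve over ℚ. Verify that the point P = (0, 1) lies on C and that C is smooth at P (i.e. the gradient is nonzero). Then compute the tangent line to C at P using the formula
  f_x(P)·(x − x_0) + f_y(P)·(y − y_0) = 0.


Tangent line at P: -3*x - 3*y + 3 = 0.

Step 1: f(0, 1) = 0, so P lies on C.
Step 2: partial derivatives
  f_x(x, y) = 3*x**2 - 2*y - 1, f_y(x, y) = -2*x - 6*y**2 + 4*y - 1.
  f_x(P) = -3, f_y(P) = -3 (gradient nonzero, so P is smooth).
Step 3: tangent line at P: -3·(x − 0) + -3·(y − 1) = 0.
Expanding: -3*x - 3*y + 3 = 0.


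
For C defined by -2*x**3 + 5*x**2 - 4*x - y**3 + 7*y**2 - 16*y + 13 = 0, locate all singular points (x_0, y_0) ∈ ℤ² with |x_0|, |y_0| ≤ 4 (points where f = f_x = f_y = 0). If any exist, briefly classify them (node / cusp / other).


Singular points: {(1, 2)}; classification: node.

Compute partial derivatives:
  f_x = -6*x**2 + 10*x - 4.
  f_y = -3*y**2 + 14*y - 16.
Scan x_0 ∈ {−4, ..., 4}. For each x_0, f_y(x_0, y) is a polynomial in y; find its integer roots y ∈ {−4, ..., 4}, then test f_x and f at those candidates.
  x = -4: f_y(-4, y) = -3*y**2 + 14*y - 16; vanishes at y ∈ {2}. (-4, 2): f_x = -140 ≠ 0.
  x = -3: f_y(-3, y) = -3*y**2 + 14*y - 16; vanishes at y ∈ {2}. (-3, 2): f_x = -88 ≠ 0.
  x = -2: f_y(-2, y) = -3*y**2 + 14*y - 16; vanishes at y ∈ {2}. (-2, 2): f_x = -48 ≠ 0.
  x = -1: f_y(-1, y) = -3*y**2 + 14*y - 16; vanishes at y ∈ {2}. (-1, 2): f_x = -20 ≠ 0.
  x = 0: f_y(0, y) = -3*y**2 + 14*y - 16; vanishes at y ∈ {2}. (0, 2): f_x = -4 ≠ 0.
  x = 1: f_y(1, y) = -3*y**2 + 14*y - 16; vanishes at y ∈ {2}. (1, 2): f_x = 0, f = 0 — SINGULAR.
  x = 2: f_y(2, y) = -3*y**2 + 14*y - 16; vanishes at y ∈ {2}. (2, 2): f_x = -8 ≠ 0.
  x = 3: f_y(3, y) = -3*y**2 + 14*y - 16; vanishes at y ∈ {2}. (3, 2): f_x = -28 ≠ 0.
  x = 4: f_y(4, y) = -3*y**2 + 14*y - 16; vanishes at y ∈ {2}. (4, 2): f_x = -60 ≠ 0.
Only singular point on the grid: (1, 2).
Classify: substitute x = 1 + u, y = 2 + v and expand: f = -2*u**3 - u**2 - v**3 + v**2.
No constant or linear terms (consistent with a singular point). Quadratic part: -u**2 + v**2. Cubic part: -2*u**3 - v**3.
The quadratic part v**2 - u**2 = (v − u)(v + u) splits into two distinct linear factors, so there are two distinct tangent lines y − 2 = ±(x − 1) — this is a node (ordinary double point).
Classification: node.


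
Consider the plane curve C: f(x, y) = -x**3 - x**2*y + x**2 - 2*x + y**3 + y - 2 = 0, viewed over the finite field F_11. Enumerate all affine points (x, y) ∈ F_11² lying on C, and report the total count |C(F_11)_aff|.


Affine F_11-points: {(0, 1), (0, 4), (0, 6), (1, 5), (3, 1), (4, 10), (6, 9), (8, 1), (9, 4), (10, 4)}; count = 10.

For each of the 121 pairs (x, y) ∈ F_11², evaluate f(x, y) mod 11. Record the zeros.
  x = 0: [0↦9, 1↦0, 2↦8, 3↦6, 4↦0, 5↦7, 6↦0, 7↦7, 8↦1, 9↦10, 10↦7]  zeros at y ∈ {1, 4, 6}
  x = 1: [0↦7, 1↦8, 2↦4, 3↦1, 4↦5, 5↦0, 6↦3, 7↦9, 8↦2, 9↦10, 10↦6]  zeros at y ∈ {5}
  x = 2: [0↦1, 1↦10, 2↦3, 3↦8, 4↦9, 5↦1, 6↦1, 7↦4, 8↦5, 9↦10, 10↦3]  zeros at y ∈ ∅
  x = 3: [0↦7, 1↦0, 2↦10, 3↦10, 4↦6, 5↦4, 6↦10, 7↦8, 8↦4, 9↦4, 10↦3]  zeros at y ∈ {1}
  x = 4: [0↦8, 1↦5, 2↦8, 3↦1, 4↦1, 5↦3, 6↦2, 7↦4, 8↦4, 9↦8, 10↦0]  zeros at y ∈ {10}
  x = 5: [0↦9, 1↦8, 2↦2, 3↦8, 4↦10, 5↦3, 6↦4, 7↦8, 8↦10, 9↦5, 10↦10]  zeros at y ∈ ∅
  x = 6: [0↦4, 1↦3, 2↦8, 3↦3, 4↦5, 5↦9, 6↦10, 7↦3, 8↦5, 9↦0, 10↦5]  zeros at y ∈ {9}
  x = 7: [0↦9, 1↦6, 2↦9, 3↦2, 4↦2, 5↦4, 6↦3, 7↦5, 8↦5, 9↦9, 10↦1]  zeros at y ∈ ∅
  x = 8: [0↦7, 1↦0, 2↦10, 3↦10, 4↦6, 5↦4, 6↦10, 7↦8, 8↦4, 9↦4, 10↦3]  zeros at y ∈ {1}
  x = 9: [0↦3, 1↦1, 2↦5, 3↦10, 4↦0, 5↦3, 6↦3, 7↦6, 8↦7, 9↦1, 10↦5]  zeros at y ∈ {4}
  x = 10: [0↦2, 1↦3, 2↦10, 3↦7, 4↦0, 5↦6, 6↦9, 7↦4, 8↦8, 9↦5, 10↦1]  zeros at y ∈ {4}
Collecting zeros: affine points = {(0, 1), (0, 4), (0, 6), (1, 5), (3, 1), (4, 10), (6, 9), (8, 1), (9, 4), (10, 4)}.
Total count |C(F_11)_aff| = 10.


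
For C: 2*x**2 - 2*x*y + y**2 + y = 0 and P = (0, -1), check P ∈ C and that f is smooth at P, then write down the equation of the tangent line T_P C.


Tangent line at P: 2*x - y - 1 = 0.

Step 1: f(0, -1) = 0, so P lies on C.
Step 2: partial derivatives
  f_x(x, y) = 4*x - 2*y, f_y(x, y) = -2*x + 2*y + 1.
  f_x(P) = 2, f_y(P) = -1 (gradient nonzero, so P is smooth).
Step 3: tangent line at P: 2·(x − 0) + -1·(y − -1) = 0.
Expanding: 2*x - y - 1 = 0.


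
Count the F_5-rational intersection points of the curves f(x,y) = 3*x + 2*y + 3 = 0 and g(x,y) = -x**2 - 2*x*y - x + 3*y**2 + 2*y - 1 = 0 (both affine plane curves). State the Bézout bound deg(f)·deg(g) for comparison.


Common zeros: ∅; count = 0; Bézout bound = 2.

deg(f) = 1, deg(g) = 2, so Bézout bound = 2.
Scan x ∈ F_5. For each x, list the y ∈ F_5 with f(x, y) ≡ 0 and those with g(x, y) ≡ 0 (mod 5); the common zeros in that column are the intersection.
  x = 0: f ≡ 0 at y ∈ {1}; g ≡ 0 at y ∈ {2, 4}; common: ∅.
  x = 1: f ≡ 0 at y ∈ {2}; g ≡ 0 at y ∈ {1, 4}; common: ∅.
  x = 2: f ≡ 0 at y ∈ {3}; g ≡ 0 at y ∈ ∅; common: ∅.
  x = 3: f ≡ 0 at y ∈ {4}; g ≡ 0 at y ∈ ∅; common: ∅.
  x = 4: f ≡ 0 at y ∈ {0}; g ≡ 0 at y ∈ ∅; common: ∅.
Collecting: common zeros = ∅, so the count is 0.
Comparison with the Bézout bound: 0 ≤ 2 = deg(f)·deg(g), as expected for curves with no common component (the affine F_5-count falls short of the bound because intersections may lie at infinity, over extension fields, or carry multiplicity).
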